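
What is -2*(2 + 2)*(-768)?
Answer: 6144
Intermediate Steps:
-2*(2 + 2)*(-768) = -2*4*(-768) = -8*(-768) = 6144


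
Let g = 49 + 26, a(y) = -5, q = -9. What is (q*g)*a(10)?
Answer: 3375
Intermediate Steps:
g = 75
(q*g)*a(10) = -9*75*(-5) = -675*(-5) = 3375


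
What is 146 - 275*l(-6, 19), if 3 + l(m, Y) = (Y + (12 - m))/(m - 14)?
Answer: 5919/4 ≈ 1479.8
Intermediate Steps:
l(m, Y) = -3 + (12 + Y - m)/(-14 + m) (l(m, Y) = -3 + (Y + (12 - m))/(m - 14) = -3 + (12 + Y - m)/(-14 + m))
146 - 275*l(-6, 19) = 146 - 275*(54 + 19 - 4*(-6))/(-14 - 6) = 146 - 275*(54 + 19 + 24)/(-20) = 146 - (-55)*97/4 = 146 - 275*(-97/20) = 146 + 5335/4 = 5919/4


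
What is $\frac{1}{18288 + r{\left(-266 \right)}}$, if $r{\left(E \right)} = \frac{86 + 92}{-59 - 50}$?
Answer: $\frac{109}{1993214} \approx 5.4686 \cdot 10^{-5}$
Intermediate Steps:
$r{\left(E \right)} = - \frac{178}{109}$ ($r{\left(E \right)} = \frac{178}{-109} = 178 \left(- \frac{1}{109}\right) = - \frac{178}{109}$)
$\frac{1}{18288 + r{\left(-266 \right)}} = \frac{1}{18288 - \frac{178}{109}} = \frac{1}{\frac{1993214}{109}} = \frac{109}{1993214}$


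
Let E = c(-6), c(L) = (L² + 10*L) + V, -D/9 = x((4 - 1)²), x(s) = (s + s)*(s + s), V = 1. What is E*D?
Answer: 67068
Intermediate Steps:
x(s) = 4*s² (x(s) = (2*s)*(2*s) = 4*s²)
D = -2916 (D = -36*((4 - 1)²)² = -36*(3²)² = -36*9² = -36*81 = -9*324 = -2916)
c(L) = 1 + L² + 10*L (c(L) = (L² + 10*L) + 1 = 1 + L² + 10*L)
E = -23 (E = 1 + (-6)² + 10*(-6) = 1 + 36 - 60 = -23)
E*D = -23*(-2916) = 67068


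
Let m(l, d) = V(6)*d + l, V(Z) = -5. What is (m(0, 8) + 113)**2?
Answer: 5329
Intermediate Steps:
m(l, d) = l - 5*d (m(l, d) = -5*d + l = l - 5*d)
(m(0, 8) + 113)**2 = ((0 - 5*8) + 113)**2 = ((0 - 40) + 113)**2 = (-40 + 113)**2 = 73**2 = 5329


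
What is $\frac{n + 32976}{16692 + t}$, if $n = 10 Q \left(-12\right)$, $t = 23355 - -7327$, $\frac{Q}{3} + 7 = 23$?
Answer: $\frac{13608}{23687} \approx 0.57449$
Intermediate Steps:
$Q = 48$ ($Q = -21 + 3 \cdot 23 = -21 + 69 = 48$)
$t = 30682$ ($t = 23355 + 7327 = 30682$)
$n = -5760$ ($n = 10 \cdot 48 \left(-12\right) = 480 \left(-12\right) = -5760$)
$\frac{n + 32976}{16692 + t} = \frac{-5760 + 32976}{16692 + 30682} = \frac{27216}{47374} = 27216 \cdot \frac{1}{47374} = \frac{13608}{23687}$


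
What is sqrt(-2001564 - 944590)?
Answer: I*sqrt(2946154) ≈ 1716.4*I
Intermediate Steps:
sqrt(-2001564 - 944590) = sqrt(-2946154) = I*sqrt(2946154)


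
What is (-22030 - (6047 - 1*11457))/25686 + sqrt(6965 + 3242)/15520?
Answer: -2770/4281 + sqrt(10207)/15520 ≈ -0.64054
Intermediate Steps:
(-22030 - (6047 - 1*11457))/25686 + sqrt(6965 + 3242)/15520 = (-22030 - (6047 - 11457))*(1/25686) + sqrt(10207)*(1/15520) = (-22030 - 1*(-5410))*(1/25686) + sqrt(10207)/15520 = (-22030 + 5410)*(1/25686) + sqrt(10207)/15520 = -16620*1/25686 + sqrt(10207)/15520 = -2770/4281 + sqrt(10207)/15520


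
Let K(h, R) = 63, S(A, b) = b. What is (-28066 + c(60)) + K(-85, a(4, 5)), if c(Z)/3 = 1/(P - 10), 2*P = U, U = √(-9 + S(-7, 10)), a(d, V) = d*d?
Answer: -532063/19 ≈ -28003.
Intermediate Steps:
a(d, V) = d²
U = 1 (U = √(-9 + 10) = √1 = 1)
P = ½ (P = (½)*1 = ½ ≈ 0.50000)
c(Z) = -6/19 (c(Z) = 3/(½ - 10) = 3/(-19/2) = 3*(-2/19) = -6/19)
(-28066 + c(60)) + K(-85, a(4, 5)) = (-28066 - 6/19) + 63 = -533260/19 + 63 = -532063/19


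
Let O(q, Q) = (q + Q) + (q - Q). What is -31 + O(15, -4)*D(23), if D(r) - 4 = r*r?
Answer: 15959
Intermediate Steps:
O(q, Q) = 2*q (O(q, Q) = (Q + q) + (q - Q) = 2*q)
D(r) = 4 + r**2 (D(r) = 4 + r*r = 4 + r**2)
-31 + O(15, -4)*D(23) = -31 + (2*15)*(4 + 23**2) = -31 + 30*(4 + 529) = -31 + 30*533 = -31 + 15990 = 15959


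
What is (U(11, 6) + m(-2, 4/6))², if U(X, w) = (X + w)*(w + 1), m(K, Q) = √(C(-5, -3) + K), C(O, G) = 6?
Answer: 14641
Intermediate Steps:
m(K, Q) = √(6 + K)
U(X, w) = (1 + w)*(X + w) (U(X, w) = (X + w)*(1 + w) = (1 + w)*(X + w))
(U(11, 6) + m(-2, 4/6))² = ((11 + 6 + 6² + 11*6) + √(6 - 2))² = ((11 + 6 + 36 + 66) + √4)² = (119 + 2)² = 121² = 14641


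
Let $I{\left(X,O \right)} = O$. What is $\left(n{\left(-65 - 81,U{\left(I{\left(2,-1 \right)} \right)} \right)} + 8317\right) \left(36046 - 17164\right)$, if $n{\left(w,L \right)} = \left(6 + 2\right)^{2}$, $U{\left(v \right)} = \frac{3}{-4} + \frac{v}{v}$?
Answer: $158250042$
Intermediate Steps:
$U{\left(v \right)} = \frac{1}{4}$ ($U{\left(v \right)} = 3 \left(- \frac{1}{4}\right) + 1 = - \frac{3}{4} + 1 = \frac{1}{4}$)
$n{\left(w,L \right)} = 64$ ($n{\left(w,L \right)} = 8^{2} = 64$)
$\left(n{\left(-65 - 81,U{\left(I{\left(2,-1 \right)} \right)} \right)} + 8317\right) \left(36046 - 17164\right) = \left(64 + 8317\right) \left(36046 - 17164\right) = 8381 \cdot 18882 = 158250042$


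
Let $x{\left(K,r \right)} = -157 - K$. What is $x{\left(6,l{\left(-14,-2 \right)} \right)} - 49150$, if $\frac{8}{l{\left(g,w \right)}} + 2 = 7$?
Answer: $-49313$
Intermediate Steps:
$l{\left(g,w \right)} = \frac{8}{5}$ ($l{\left(g,w \right)} = \frac{8}{-2 + 7} = \frac{8}{5}$)
$x{\left(6,l{\left(-14,-2 \right)} \right)} - 49150 = \left(-157 - 6\right) - 49150 = -163 - 49150 = -49313$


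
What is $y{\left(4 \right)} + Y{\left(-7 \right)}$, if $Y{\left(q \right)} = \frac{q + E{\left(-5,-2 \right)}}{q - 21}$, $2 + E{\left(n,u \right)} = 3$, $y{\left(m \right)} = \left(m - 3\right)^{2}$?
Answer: $\frac{17}{14} \approx 1.2143$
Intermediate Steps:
$y{\left(m \right)} = \left(-3 + m\right)^{2}$
$E{\left(n,u \right)} = 1$ ($E{\left(n,u \right)} = -2 + 3 = 1$)
$Y{\left(q \right)} = \frac{1 + q}{-21 + q}$ ($Y{\left(q \right)} = \frac{q + 1}{q - 21} = \frac{1 + q}{-21 + q}$)
$y{\left(4 \right)} + Y{\left(-7 \right)} = \left(-3 + 4\right)^{2} + \frac{1 - 7}{-21 - 7} = 1^{2} + \frac{1}{-28} \left(-6\right) = 1 - - \frac{3}{14} = 1 + \frac{3}{14} = \frac{17}{14}$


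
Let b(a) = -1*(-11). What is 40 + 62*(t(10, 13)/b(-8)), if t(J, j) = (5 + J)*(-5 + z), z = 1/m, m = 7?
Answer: -28540/77 ≈ -370.65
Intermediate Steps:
z = ⅐ (z = 1/7 = 1*(⅐) = ⅐ ≈ 0.14286)
b(a) = 11
t(J, j) = -170/7 - 34*J/7 (t(J, j) = (5 + J)*(-5 + ⅐) = (5 + J)*(-34/7) = -170/7 - 34*J/7)
40 + 62*(t(10, 13)/b(-8)) = 40 + 62*((-170/7 - 34/7*10)/11) = 40 + 62*((-170/7 - 340/7)*(1/11)) = 40 + 62*(-510/7*1/11) = 40 + 62*(-510/77) = 40 - 31620/77 = -28540/77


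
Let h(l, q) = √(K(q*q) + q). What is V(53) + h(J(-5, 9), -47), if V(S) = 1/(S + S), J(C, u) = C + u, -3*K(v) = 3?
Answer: 1/106 + 4*I*√3 ≈ 0.009434 + 6.9282*I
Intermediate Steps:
K(v) = -1 (K(v) = -⅓*3 = -1)
h(l, q) = √(-1 + q)
V(S) = 1/(2*S)
V(53) + h(J(-5, 9), -47) = (½)/53 + √(-1 - 47) = (½)*(1/53) + √(-48) = 1/106 + 4*I*√3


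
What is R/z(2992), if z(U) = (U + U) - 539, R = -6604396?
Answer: -6604396/5445 ≈ -1212.9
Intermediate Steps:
z(U) = -539 + 2*U (z(U) = 2*U - 539 = -539 + 2*U)
R/z(2992) = -6604396/(-539 + 2*2992) = -6604396/(-539 + 5984) = -6604396/5445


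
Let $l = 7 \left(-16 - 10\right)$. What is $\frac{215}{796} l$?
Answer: $- \frac{19565}{398} \approx -49.158$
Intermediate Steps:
$l = -182$ ($l = 7 \left(-26\right) = -182$)
$\frac{215}{796} l = \frac{215}{796} \left(-182\right) = - \frac{19565}{398}$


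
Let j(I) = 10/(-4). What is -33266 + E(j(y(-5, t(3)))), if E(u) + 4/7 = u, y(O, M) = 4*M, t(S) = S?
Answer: -465767/14 ≈ -33269.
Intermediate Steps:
j(I) = -5/2 (j(I) = 10*(-¼) = -5/2)
E(u) = -4/7 + u
-33266 + E(j(y(-5, t(3)))) = -33266 + (-4/7 - 5/2) = -33266 - 43/14 = -465767/14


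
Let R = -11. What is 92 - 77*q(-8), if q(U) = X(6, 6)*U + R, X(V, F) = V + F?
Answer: 8331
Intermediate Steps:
X(V, F) = F + V
q(U) = -11 + 12*U (q(U) = (6 + 6)*U - 11 = 12*U - 11 = -11 + 12*U)
92 - 77*q(-8) = 92 - 77*(-11 + 12*(-8)) = 92 - 77*(-11 - 96) = 92 - 77*(-107) = 92 + 8239 = 8331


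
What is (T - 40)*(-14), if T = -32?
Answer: 1008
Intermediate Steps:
(T - 40)*(-14) = (-32 - 40)*(-14) = -72*(-14) = 1008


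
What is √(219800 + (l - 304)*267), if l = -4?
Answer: 34*√119 ≈ 370.90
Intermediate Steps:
√(219800 + (l - 304)*267) = √(219800 + (-4 - 304)*267) = √(219800 - 308*267) = √(219800 - 82236) = √137564 = 34*√119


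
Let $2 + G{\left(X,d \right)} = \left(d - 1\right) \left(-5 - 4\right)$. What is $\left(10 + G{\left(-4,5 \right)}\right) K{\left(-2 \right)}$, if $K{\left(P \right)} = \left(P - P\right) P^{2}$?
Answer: $0$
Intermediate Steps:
$K{\left(P \right)} = 0$ ($K{\left(P \right)} = 0 P^{2} = 0$)
$G{\left(X,d \right)} = 7 - 9 d$ ($G{\left(X,d \right)} = -2 + \left(d - 1\right) \left(-5 - 4\right) = -2 + \left(-1 + d\right) \left(-9\right) = -2 - \left(-9 + 9 d\right) = 7 - 9 d$)
$\left(10 + G{\left(-4,5 \right)}\right) K{\left(-2 \right)} = \left(10 + \left(7 - 45\right)\right) 0 = \left(10 - 38\right) 0 = \left(-28\right) 0 = 0$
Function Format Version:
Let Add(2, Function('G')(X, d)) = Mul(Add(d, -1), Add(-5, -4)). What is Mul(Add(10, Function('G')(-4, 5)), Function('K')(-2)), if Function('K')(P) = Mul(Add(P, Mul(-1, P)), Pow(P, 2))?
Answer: 0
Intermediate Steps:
Function('K')(P) = 0 (Function('K')(P) = Mul(0, Pow(P, 2)) = 0)
Function('G')(X, d) = Add(7, Mul(-9, d)) (Function('G')(X, d) = Add(-2, Mul(Add(d, -1), Add(-5, -4))) = Add(-2, Mul(Add(-1, d), -9)) = Add(-2, Add(9, Mul(-9, d))) = Add(7, Mul(-9, d)))
Mul(Add(10, Function('G')(-4, 5)), Function('K')(-2)) = Mul(Add(10, Add(7, Mul(-9, 5))), 0) = Mul(Add(10, Add(7, -45)), 0) = Mul(Add(10, -38), 0) = Mul(-28, 0) = 0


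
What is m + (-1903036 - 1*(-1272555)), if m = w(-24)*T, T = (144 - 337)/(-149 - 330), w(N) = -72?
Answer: -302014295/479 ≈ -6.3051e+5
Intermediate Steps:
T = 193/479 (T = -193/(-479) = -193*(-1/479) = 193/479 ≈ 0.40292)
m = -13896/479 (m = -72*193/479 = -13896/479 ≈ -29.010)
m + (-1903036 - 1*(-1272555)) = -13896/479 + (-1903036 - 1*(-1272555)) = -13896/479 + (-1903036 + 1272555) = -13896/479 - 630481 = -302014295/479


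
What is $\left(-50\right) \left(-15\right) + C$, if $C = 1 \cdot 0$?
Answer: $750$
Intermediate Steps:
$C = 0$
$\left(-50\right) \left(-15\right) + C = \left(-50\right) \left(-15\right) + 0 = 750 + 0 = 750$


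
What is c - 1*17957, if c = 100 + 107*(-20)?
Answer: -19997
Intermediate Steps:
c = -2040 (c = 100 - 2140 = -2040)
c - 1*17957 = -2040 - 1*17957 = -2040 - 17957 = -19997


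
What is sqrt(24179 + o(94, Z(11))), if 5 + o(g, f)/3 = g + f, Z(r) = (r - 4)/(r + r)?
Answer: sqrt(11832326)/22 ≈ 156.36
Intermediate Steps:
Z(r) = (-4 + r)/(2*r) (Z(r) = (-4 + r)/((2*r)) = (-4 + r)*(1/(2*r)) = (-4 + r)/(2*r))
o(g, f) = -15 + 3*f + 3*g (o(g, f) = -15 + 3*(g + f) = -15 + 3*(f + g) = -15 + (3*f + 3*g) = -15 + 3*f + 3*g)
sqrt(24179 + o(94, Z(11))) = sqrt(24179 + (-15 + 3*((1/2)*(-4 + 11)/11) + 3*94)) = sqrt(24179 + (-15 + 3*((1/2)*(1/11)*7) + 282)) = sqrt(24179 + (-15 + 3*(7/22) + 282)) = sqrt(24179 + (-15 + 21/22 + 282)) = sqrt(24179 + 5895/22) = sqrt(537833/22) = sqrt(11832326)/22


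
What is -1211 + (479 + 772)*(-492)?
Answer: -616703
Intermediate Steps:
-1211 + (479 + 772)*(-492) = -1211 + 1251*(-492) = -1211 - 615492 = -616703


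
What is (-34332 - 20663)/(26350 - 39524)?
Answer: 54995/13174 ≈ 4.1745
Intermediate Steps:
(-34332 - 20663)/(26350 - 39524) = -54995/(-13174) = -54995*(-1/13174) = 54995/13174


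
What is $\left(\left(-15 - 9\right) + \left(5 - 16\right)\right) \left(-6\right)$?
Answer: $210$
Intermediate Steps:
$\left(\left(-15 - 9\right) + \left(5 - 16\right)\right) \left(-6\right) = \left(-24 - 11\right) \left(-6\right) = \left(-35\right) \left(-6\right) = 210$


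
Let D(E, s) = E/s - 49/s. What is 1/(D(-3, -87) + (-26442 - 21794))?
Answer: -87/4196480 ≈ -2.0732e-5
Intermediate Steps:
D(E, s) = -49/s + E/s
1/(D(-3, -87) + (-26442 - 21794)) = 1/((-49 - 3)/(-87) + (-26442 - 21794)) = 1/(-1/87*(-52) - 48236) = 1/(52/87 - 48236) = 1/(-4196480/87) = -87/4196480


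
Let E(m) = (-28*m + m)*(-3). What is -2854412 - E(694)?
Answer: -2910626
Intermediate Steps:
E(m) = 81*m (E(m) = -27*m*(-3) = 81*m)
-2854412 - E(694) = -2854412 - 81*694 = -2854412 - 1*56214 = -2854412 - 56214 = -2910626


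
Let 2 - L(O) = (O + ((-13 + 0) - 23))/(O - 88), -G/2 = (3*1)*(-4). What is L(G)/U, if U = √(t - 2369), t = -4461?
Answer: -29*I*√6830/109280 ≈ -0.021931*I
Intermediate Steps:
U = I*√6830 (U = √(-4461 - 2369) = √(-6830) = I*√6830 ≈ 82.644*I)
G = 24 (G = -2*3*1*(-4) = -6*(-4) = -2*(-12) = 24)
L(O) = 2 - (-36 + O)/(-88 + O) (L(O) = 2 - (O + ((-13 + 0) - 23))/(O - 88) = 2 - (O + (-13 - 23))/(-88 + O) = 2 - (O - 36)/(-88 + O) = 2 - (-36 + O)/(-88 + O))
L(G)/U = ((-140 + 24)/(-88 + 24))/((I*√6830)) = (-116/(-64))*(-I*√6830/6830) = (-1/64*(-116))*(-I*√6830/6830) = 29*(-I*√6830/6830)/16 = -29*I*√6830/109280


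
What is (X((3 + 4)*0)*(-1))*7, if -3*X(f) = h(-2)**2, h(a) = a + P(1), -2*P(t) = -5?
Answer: 7/12 ≈ 0.58333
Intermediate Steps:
P(t) = 5/2 (P(t) = -1/2*(-5) = 5/2)
h(a) = 5/2 + a (h(a) = a + 5/2 = 5/2 + a)
X(f) = -1/12 (X(f) = -(5/2 - 2)**2/3 = -(1/2)**2/3 = -1/3*1/4 = -1/12)
(X((3 + 4)*0)*(-1))*7 = -1/12*(-1)*7 = (1/12)*7 = 7/12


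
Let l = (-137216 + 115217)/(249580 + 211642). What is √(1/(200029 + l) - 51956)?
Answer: I*√442223133882174245514473818/92257753439 ≈ 227.94*I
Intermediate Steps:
l = -21999/461222 ≈ -0.047697
√(1/(200029 + l) - 51956) = √(1/(200029 - 21999/461222) - 51956) = √(1/(92257753439/461222) - 51956) = √(461222/92257753439 - 51956) = √(-4793343837215462/92257753439) = I*√442223133882174245514473818/92257753439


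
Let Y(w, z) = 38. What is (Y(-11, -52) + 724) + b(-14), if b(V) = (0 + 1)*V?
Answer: 748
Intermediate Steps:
b(V) = V (b(V) = 1*V = V)
(Y(-11, -52) + 724) + b(-14) = (38 + 724) - 14 = 762 - 14 = 748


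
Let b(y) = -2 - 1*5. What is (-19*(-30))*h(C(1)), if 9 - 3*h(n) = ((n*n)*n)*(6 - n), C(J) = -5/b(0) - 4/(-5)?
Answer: -374986432/300125 ≈ -1249.4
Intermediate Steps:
b(y) = -7 (b(y) = -2 - 5 = -7)
C(J) = 53/35 (C(J) = -5/(-7) - 4/(-5) = -5*(-⅐) - 4*(-⅕) = 5/7 + ⅘ = 53/35)
h(n) = 3 - n³*(6 - n)/3 (h(n) = 3 - (n*n)*n*(6 - n)/3 = 3 - n²*n*(6 - n)/3 = 3 - n³*(6 - n)/3)
(-19*(-30))*h(C(1)) = (-19*(-30))*(3 - 2*(53/35)³ + (53/35)⁴/3) = 570*(3 - 2*148877/42875 + (⅓)*(7890481/1500625)) = 570*(3 - 297754/42875 + 7890481/4501875) = 570*(-9868064/4501875) = -374986432/300125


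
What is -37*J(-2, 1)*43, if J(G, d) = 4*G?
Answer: 12728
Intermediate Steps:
-37*J(-2, 1)*43 = -148*(-2)*43 = -37*(-8)*43 = 296*43 = 12728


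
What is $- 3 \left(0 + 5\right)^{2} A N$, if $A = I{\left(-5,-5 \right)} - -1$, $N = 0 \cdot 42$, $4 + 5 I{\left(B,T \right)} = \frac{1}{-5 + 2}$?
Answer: $0$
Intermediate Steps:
$I{\left(B,T \right)} = - \frac{13}{15}$ ($I{\left(B,T \right)} = - \frac{4}{5} + \frac{1}{5 \left(-5 + 2\right)} = - \frac{4}{5} + \frac{1}{5 \left(-3\right)} = - \frac{4}{5} + \frac{1}{5} \left(- \frac{1}{3}\right) = - \frac{4}{5} - \frac{1}{15} = - \frac{13}{15}$)
$N = 0$
$A = \frac{2}{15}$ ($A = - \frac{13}{15} - -1 = - \frac{13}{15} + 1 = \frac{2}{15} \approx 0.13333$)
$- 3 \left(0 + 5\right)^{2} A N = - 3 \left(0 + 5\right)^{2} \cdot \frac{2}{15} \cdot 0 = - 3 \cdot 5^{2} \cdot \frac{2}{15} \cdot 0 = \left(-3\right) 25 \cdot \frac{2}{15} \cdot 0 = \left(-75\right) \frac{2}{15} \cdot 0 = \left(-10\right) 0 = 0$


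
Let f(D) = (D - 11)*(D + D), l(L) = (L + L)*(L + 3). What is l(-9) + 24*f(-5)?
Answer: 3948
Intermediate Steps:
l(L) = 2*L*(3 + L) (l(L) = (2*L)*(3 + L) = 2*L*(3 + L))
f(D) = 2*D*(-11 + D) (f(D) = (-11 + D)*(2*D) = 2*D*(-11 + D))
l(-9) + 24*f(-5) = 2*(-9)*(3 - 9) + 24*(2*(-5)*(-11 - 5)) = 2*(-9)*(-6) + 24*(2*(-5)*(-16)) = 108 + 24*160 = 108 + 3840 = 3948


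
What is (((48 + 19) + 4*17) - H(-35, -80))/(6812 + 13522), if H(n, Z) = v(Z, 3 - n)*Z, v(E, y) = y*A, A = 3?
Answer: 3085/6778 ≈ 0.45515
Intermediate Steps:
v(E, y) = 3*y (v(E, y) = y*3 = 3*y)
H(n, Z) = Z*(9 - 3*n) (H(n, Z) = (3*(3 - n))*Z = (9 - 3*n)*Z = Z*(9 - 3*n))
(((48 + 19) + 4*17) - H(-35, -80))/(6812 + 13522) = (((48 + 19) + 4*17) - 3*(-80)*(3 - 1*(-35)))/(6812 + 13522) = ((67 + 68) - 3*(-80)*(3 + 35))/20334 = (135 - 3*(-80)*38)*(1/20334) = (135 - 1*(-9120))*(1/20334) = (135 + 9120)*(1/20334) = 9255*(1/20334) = 3085/6778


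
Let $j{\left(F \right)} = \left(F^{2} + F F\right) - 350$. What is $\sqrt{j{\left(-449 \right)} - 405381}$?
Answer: $3 i \sqrt{281} \approx 50.289 i$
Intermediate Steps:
$j{\left(F \right)} = -350 + 2 F^{2}$ ($j{\left(F \right)} = \left(F^{2} + F^{2}\right) - 350 = 2 F^{2} - 350 = -350 + 2 F^{2}$)
$\sqrt{j{\left(-449 \right)} - 405381} = \sqrt{\left(-350 + 2 \left(-449\right)^{2}\right) - 405381} = \sqrt{\left(-350 + 2 \cdot 201601\right) - 405381} = \sqrt{\left(-350 + 403202\right) - 405381} = \sqrt{402852 - 405381} = \sqrt{-2529} = 3 i \sqrt{281}$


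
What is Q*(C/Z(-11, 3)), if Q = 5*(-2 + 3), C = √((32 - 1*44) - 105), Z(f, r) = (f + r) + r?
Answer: -3*I*√13 ≈ -10.817*I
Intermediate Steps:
Z(f, r) = f + 2*r
C = 3*I*√13 (C = √((32 - 44) - 105) = √(-12 - 105) = √(-117) = 3*I*√13 ≈ 10.817*I)
Q = 5 (Q = 5*1 = 5)
Q*(C/Z(-11, 3)) = 5*((3*I*√13)/(-11 + 2*3)) = 5*((3*I*√13)/(-11 + 6)) = 5*((3*I*√13)/(-5)) = 5*((3*I*√13)*(-⅕)) = 5*(-3*I*√13/5) = -3*I*√13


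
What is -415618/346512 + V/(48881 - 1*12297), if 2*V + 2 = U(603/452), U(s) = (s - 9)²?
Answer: -388053326483287/323739990914304 ≈ -1.1987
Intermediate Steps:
U(s) = (-9 + s)²
V = 11597617/408608 (V = -1 + (-9 + 603/452)²/2 = -1 + (-3465/452)²/2 = -1 + (½)*(12006225/204304) = -1 + 12006225/408608 = 11597617/408608 ≈ 28.383)
-415618/346512 + V/(48881 - 1*12297) = -415618/346512 + 11597617/(408608*(48881 - 1*12297)) = -415618*1/346512 + 11597617/(408608*(48881 - 12297)) = -207809/173256 + (11597617/408608)/36584 = -207809/173256 + (11597617/408608)*(1/36584) = -207809/173256 + 11597617/14948515072 = -388053326483287/323739990914304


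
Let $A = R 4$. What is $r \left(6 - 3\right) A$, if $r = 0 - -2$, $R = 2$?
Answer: $48$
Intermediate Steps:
$r = 2$ ($r = 0 + 2 = 2$)
$A = 8$ ($A = 2 \cdot 4 = 8$)
$r \left(6 - 3\right) A = 2 \left(6 - 3\right) 8 = 2 \cdot 3 \cdot 8 = 6 \cdot 8 = 48$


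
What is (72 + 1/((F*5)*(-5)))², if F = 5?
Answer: 80982001/15625 ≈ 5182.8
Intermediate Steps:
(72 + 1/((F*5)*(-5)))² = (72 + 1/((5*5)*(-5)))² = (72 + 1/(25*(-5)))² = (72 + 1/(-125))² = (72 - 1/125)² = (8999/125)² = 80982001/15625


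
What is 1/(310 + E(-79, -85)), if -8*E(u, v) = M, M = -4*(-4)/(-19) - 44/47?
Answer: 1786/554057 ≈ 0.0032235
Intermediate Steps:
M = -1588/893 (M = 16*(-1/19) - 44*1/47 = -16/19 - 44/47 = -1588/893 ≈ -1.7783)
E(u, v) = 397/1786 (E(u, v) = -1/8*(-1588/893) = 397/1786)
1/(310 + E(-79, -85)) = 1/(310 + 397/1786) = 1/(554057/1786) = 1786/554057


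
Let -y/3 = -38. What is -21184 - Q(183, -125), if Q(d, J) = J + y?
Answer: -21173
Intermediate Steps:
y = 114 (y = -3*(-38) = 114)
Q(d, J) = 114 + J (Q(d, J) = J + 114 = 114 + J)
-21184 - Q(183, -125) = -21184 - (114 - 125) = -21184 - 1*(-11) = -21184 + 11 = -21173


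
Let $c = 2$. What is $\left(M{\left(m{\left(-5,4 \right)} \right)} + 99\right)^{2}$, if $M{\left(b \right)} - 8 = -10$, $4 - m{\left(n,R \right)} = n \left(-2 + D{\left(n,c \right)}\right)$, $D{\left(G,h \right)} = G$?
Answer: $9409$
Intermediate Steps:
$m{\left(n,R \right)} = 4 - n \left(-2 + n\right)$
$M{\left(b \right)} = -2$ ($M{\left(b \right)} = 8 - 10 = -2$)
$\left(M{\left(m{\left(-5,4 \right)} \right)} + 99\right)^{2} = \left(-2 + 99\right)^{2} = 97^{2} = 9409$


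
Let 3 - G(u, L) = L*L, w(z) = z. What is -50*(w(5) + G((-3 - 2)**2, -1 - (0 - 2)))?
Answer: -350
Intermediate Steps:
G(u, L) = 3 - L**2 (G(u, L) = 3 - L*L = 3 - L**2)
-50*(w(5) + G((-3 - 2)**2, -1 - (0 - 2))) = -50*(5 + (3 - (-1 - (0 - 2))**2)) = -50*(5 + (3 - (-1 - 1*(-2))**2)) = -50*(5 + (3 - (-1 + 2)**2)) = -50*(5 + (3 - 1*1**2)) = -50*(5 + (3 - 1*1)) = -50*(5 + (3 - 1)) = -50*(5 + 2) = -50*7 = -350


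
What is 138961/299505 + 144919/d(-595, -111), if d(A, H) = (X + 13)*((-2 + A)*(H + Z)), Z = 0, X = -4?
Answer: 42093574126/59541893505 ≈ 0.70696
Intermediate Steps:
d(A, H) = 9*H*(-2 + A) (d(A, H) = (-4 + 13)*((-2 + A)*(H + 0)) = 9*((-2 + A)*H) = 9*(H*(-2 + A)) = 9*H*(-2 + A))
138961/299505 + 144919/d(-595, -111) = 138961/299505 + 144919/((9*(-111)*(-2 - 595))) = 138961*(1/299505) + 144919/((9*(-111)*(-597))) = 138961/299505 + 144919/596403 = 42093574126/59541893505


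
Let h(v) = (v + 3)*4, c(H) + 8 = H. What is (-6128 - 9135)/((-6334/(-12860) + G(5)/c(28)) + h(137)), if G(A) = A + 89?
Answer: -49070545/1817094 ≈ -27.005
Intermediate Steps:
c(H) = -8 + H
G(A) = 89 + A
h(v) = 12 + 4*v (h(v) = (3 + v)*4 = 12 + 4*v)
(-6128 - 9135)/((-6334/(-12860) + G(5)/c(28)) + h(137)) = (-6128 - 9135)/((-6334/(-12860) + (89 + 5)/(-8 + 28)) + (12 + 4*137)) = -15263/((-6334*(-1/12860) + 94/20) + (12 + 548)) = -15263/((3167/6430 + 94*(1/20)) + 560) = -15263/((3167/6430 + 47/10) + 560) = -15263/(16694/3215 + 560) = -15263/1817094/3215 = -15263*3215/1817094 = -49070545/1817094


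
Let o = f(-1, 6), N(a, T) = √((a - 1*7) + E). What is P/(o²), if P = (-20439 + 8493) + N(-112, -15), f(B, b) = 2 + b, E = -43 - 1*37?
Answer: -5973/32 + I*√199/64 ≈ -186.66 + 0.22042*I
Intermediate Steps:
E = -80 (E = -43 - 37 = -80)
N(a, T) = √(-87 + a) (N(a, T) = √((a - 1*7) - 80) = √((a - 7) - 80) = √((-7 + a) - 80) = √(-87 + a))
o = 8 (o = 2 + 6 = 8)
P = -11946 + I*√199 (P = (-20439 + 8493) + √(-87 - 112) = -11946 + √(-199) = -11946 + I*√199 ≈ -11946.0 + 14.107*I)
P/(o²) = (-11946 + I*√199)/(8²) = (-11946 + I*√199)/64 = (-11946 + I*√199)*(1/64) = -5973/32 + I*√199/64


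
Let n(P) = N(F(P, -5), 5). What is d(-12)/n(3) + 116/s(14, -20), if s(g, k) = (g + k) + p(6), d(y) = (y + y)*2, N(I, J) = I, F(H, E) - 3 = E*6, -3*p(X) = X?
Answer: -229/18 ≈ -12.722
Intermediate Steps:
p(X) = -X/3
F(H, E) = 3 + 6*E (F(H, E) = 3 + E*6 = 3 + 6*E)
n(P) = -27 (n(P) = 3 + 6*(-5) = 3 - 30 = -27)
d(y) = 4*y (d(y) = (2*y)*2 = 4*y)
s(g, k) = -2 + g + k (s(g, k) = (g + k) - ⅓*6 = (g + k) - 2 = -2 + g + k)
d(-12)/n(3) + 116/s(14, -20) = (4*(-12))/(-27) + 116/(-2 + 14 - 20) = -48*(-1/27) + 116/(-8) = 16/9 + 116*(-⅛) = 16/9 - 29/2 = -229/18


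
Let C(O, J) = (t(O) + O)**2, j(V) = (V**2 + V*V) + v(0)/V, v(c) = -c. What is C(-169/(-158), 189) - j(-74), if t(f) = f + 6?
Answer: -67937983/6241 ≈ -10886.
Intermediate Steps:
j(V) = 2*V**2 (j(V) = (V**2 + V*V) + (-1*0)/V = (V**2 + V**2) + 0/V = 2*V**2 + 0 = 2*V**2)
t(f) = 6 + f
C(O, J) = (6 + 2*O)**2 (C(O, J) = ((6 + O) + O)**2 = (6 + 2*O)**2)
C(-169/(-158), 189) - j(-74) = 4*(3 - 169/(-158))**2 - 2*(-74)**2 = 4*(3 - 169*(-1/158))**2 - 2*5476 = 4*(3 + 169/158)**2 - 1*10952 = 4*(643/158)**2 - 10952 = 4*(413449/24964) - 10952 = 413449/6241 - 10952 = -67937983/6241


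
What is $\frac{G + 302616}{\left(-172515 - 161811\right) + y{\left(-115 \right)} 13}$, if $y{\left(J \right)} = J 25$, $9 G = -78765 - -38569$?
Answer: $- \frac{2683348}{3345309} \approx -0.80212$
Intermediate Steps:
$G = - \frac{40196}{9}$ ($G = \frac{-78765 - -38569}{9} = \frac{-78765 + 38569}{9} = \frac{1}{9} \left(-40196\right) = - \frac{40196}{9} \approx -4466.2$)
$y{\left(J \right)} = 25 J$
$\frac{G + 302616}{\left(-172515 - 161811\right) + y{\left(-115 \right)} 13} = \frac{- \frac{40196}{9} + 302616}{\left(-172515 - 161811\right) + 25 \left(-115\right) 13} = \frac{2683348}{9 \left(-334326 - 37375\right)} = \frac{2683348}{9 \left(-371701\right)} = \frac{2683348}{9} \left(- \frac{1}{371701}\right) = - \frac{2683348}{3345309}$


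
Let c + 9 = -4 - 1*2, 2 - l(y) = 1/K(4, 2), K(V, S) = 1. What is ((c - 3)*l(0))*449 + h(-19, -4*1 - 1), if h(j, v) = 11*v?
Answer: -8137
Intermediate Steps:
l(y) = 1 (l(y) = 2 - 1/1 = 2 - 1*1 = 2 - 1 = 1)
c = -15 (c = -9 + (-4 - 1*2) = -9 + (-4 - 2) = -9 - 6 = -15)
((c - 3)*l(0))*449 + h(-19, -4*1 - 1) = ((-15 - 3)*1)*449 + 11*(-4*1 - 1) = -18*1*449 + 11*(-4 - 1) = -18*449 + 11*(-5) = -8082 - 55 = -8137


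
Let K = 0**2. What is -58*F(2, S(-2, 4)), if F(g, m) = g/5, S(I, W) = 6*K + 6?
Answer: -116/5 ≈ -23.200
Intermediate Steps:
K = 0
S(I, W) = 6 (S(I, W) = 6*0 + 6 = 0 + 6 = 6)
F(g, m) = g/5 (F(g, m) = g*(1/5) = g/5)
-58*F(2, S(-2, 4)) = -58*2/5 = -116/5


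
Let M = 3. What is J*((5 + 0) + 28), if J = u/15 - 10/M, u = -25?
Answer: -165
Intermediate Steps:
J = -5 (J = -25/15 - 10/3 = -25*1/15 - 10*1/3 = -5/3 - 10/3 = -5)
J*((5 + 0) + 28) = -5*((5 + 0) + 28) = -5*(5 + 28) = -5*33 = -165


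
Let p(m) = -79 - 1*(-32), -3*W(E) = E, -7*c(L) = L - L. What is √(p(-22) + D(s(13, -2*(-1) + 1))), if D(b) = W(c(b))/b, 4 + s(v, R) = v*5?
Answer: I*√47 ≈ 6.8557*I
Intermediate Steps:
c(L) = 0 (c(L) = -(L - L)/7 = -⅐*0 = 0)
s(v, R) = -4 + 5*v (s(v, R) = -4 + v*5 = -4 + 5*v)
W(E) = -E/3
p(m) = -47 (p(m) = -79 + 32 = -47)
D(b) = 0 (D(b) = (-⅓*0)/b = 0/b = 0)
√(p(-22) + D(s(13, -2*(-1) + 1))) = √(-47 + 0) = √(-47) = I*√47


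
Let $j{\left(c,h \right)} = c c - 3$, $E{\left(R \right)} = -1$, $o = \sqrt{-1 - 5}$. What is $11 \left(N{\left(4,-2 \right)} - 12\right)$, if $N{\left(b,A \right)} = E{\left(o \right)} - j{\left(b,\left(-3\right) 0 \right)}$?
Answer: $-286$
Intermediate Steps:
$o = i \sqrt{6}$ ($o = \sqrt{-6} = i \sqrt{6} \approx 2.4495 i$)
$j{\left(c,h \right)} = -3 + c^{2}$ ($j{\left(c,h \right)} = c^{2} - 3 = -3 + c^{2}$)
$N{\left(b,A \right)} = 2 - b^{2}$ ($N{\left(b,A \right)} = -1 - \left(-3 + b^{2}\right) = 2 - b^{2}$)
$11 \left(N{\left(4,-2 \right)} - 12\right) = 11 \left(\left(2 - 4^{2}\right) - 12\right) = 11 \left(\left(2 - 16\right) - 12\right) = 11 \left(-14 - 12\right) = 11 \left(-26\right) = -286$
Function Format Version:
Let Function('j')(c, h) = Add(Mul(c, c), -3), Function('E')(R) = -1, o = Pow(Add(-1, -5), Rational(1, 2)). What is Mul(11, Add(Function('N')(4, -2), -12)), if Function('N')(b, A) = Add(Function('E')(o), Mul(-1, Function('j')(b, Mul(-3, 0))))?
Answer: -286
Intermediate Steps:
o = Mul(I, Pow(6, Rational(1, 2))) (o = Pow(-6, Rational(1, 2)) = Mul(I, Pow(6, Rational(1, 2))) ≈ Mul(2.4495, I))
Function('j')(c, h) = Add(-3, Pow(c, 2)) (Function('j')(c, h) = Add(Pow(c, 2), -3) = Add(-3, Pow(c, 2)))
Function('N')(b, A) = Add(2, Mul(-1, Pow(b, 2))) (Function('N')(b, A) = Add(-1, Mul(-1, Add(-3, Pow(b, 2)))) = Add(-1, Add(3, Mul(-1, Pow(b, 2)))) = Add(2, Mul(-1, Pow(b, 2))))
Mul(11, Add(Function('N')(4, -2), -12)) = Mul(11, Add(Add(2, Mul(-1, Pow(4, 2))), -12)) = Mul(11, Add(Add(2, Mul(-1, 16)), -12)) = Mul(11, Add(Add(2, -16), -12)) = Mul(11, Add(-14, -12)) = Mul(11, -26) = -286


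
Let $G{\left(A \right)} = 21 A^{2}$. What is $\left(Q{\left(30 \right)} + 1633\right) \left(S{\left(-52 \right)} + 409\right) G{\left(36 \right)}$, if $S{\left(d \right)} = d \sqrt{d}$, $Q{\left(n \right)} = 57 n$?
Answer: $37212082992 - 9462241152 i \sqrt{13} \approx 3.7212 \cdot 10^{10} - 3.4117 \cdot 10^{10} i$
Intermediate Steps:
$S{\left(d \right)} = d^{\frac{3}{2}}$
$\left(Q{\left(30 \right)} + 1633\right) \left(S{\left(-52 \right)} + 409\right) G{\left(36 \right)} = \left(57 \cdot 30 + 1633\right) \left(\left(-52\right)^{\frac{3}{2}} + 409\right) 21 \cdot 36^{2} = \left(1710 + 1633\right) \left(- 104 i \sqrt{13} + 409\right) 21 \cdot 1296 = 3343 \left(409 - 104 i \sqrt{13}\right) 27216 = \left(1367287 - 347672 i \sqrt{13}\right) 27216 = 37212082992 - 9462241152 i \sqrt{13}$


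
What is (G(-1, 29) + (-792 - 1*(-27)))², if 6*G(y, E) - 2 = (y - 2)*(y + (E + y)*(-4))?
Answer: 18054001/36 ≈ 5.0150e+5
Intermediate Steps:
G(y, E) = ⅓ + (-2 + y)*(-4*E - 3*y)/6 (G(y, E) = ⅓ + ((y - 2)*(y + (E + y)*(-4)))/6 = ⅓ + ((-2 + y)*(y + (-4*E - 4*y)))/6 = ⅓ + ((-2 + y)*(-4*E - 3*y))/6 = ⅓ + (-2 + y)*(-4*E - 3*y)/6)
(G(-1, 29) + (-792 - 1*(-27)))² = ((⅓ - 1 - ½*(-1)² + (4/3)*29 - ⅔*29*(-1)) + (-792 - 1*(-27)))² = ((⅓ - 1 - ½*1 + 116/3 + 58/3) + (-792 + 27))² = ((⅓ - 1 - ½ + 116/3 + 58/3) - 765)² = (341/6 - 765)² = (-4249/6)² = 18054001/36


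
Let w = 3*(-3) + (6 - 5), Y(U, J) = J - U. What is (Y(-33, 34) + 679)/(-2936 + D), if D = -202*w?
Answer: -373/660 ≈ -0.56515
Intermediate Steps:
w = -8 (w = -9 + 1 = -8)
D = 1616 (D = -202*(-8) = 1616)
(Y(-33, 34) + 679)/(-2936 + D) = ((34 - 1*(-33)) + 679)/(-2936 + 1616) = ((34 + 33) + 679)/(-1320) = (67 + 679)*(-1/1320) = 746*(-1/1320) = -373/660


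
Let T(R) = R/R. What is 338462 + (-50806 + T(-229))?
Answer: 287657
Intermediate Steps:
T(R) = 1
338462 + (-50806 + T(-229)) = 338462 + (-50806 + 1) = 338462 - 50805 = 287657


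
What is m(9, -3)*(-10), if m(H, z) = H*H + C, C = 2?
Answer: -830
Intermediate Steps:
m(H, z) = 2 + H² (m(H, z) = H*H + 2 = H² + 2 = 2 + H²)
m(9, -3)*(-10) = (2 + 9²)*(-10) = (2 + 81)*(-10) = 83*(-10) = -830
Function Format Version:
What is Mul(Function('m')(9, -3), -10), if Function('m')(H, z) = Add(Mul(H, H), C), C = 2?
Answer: -830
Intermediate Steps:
Function('m')(H, z) = Add(2, Pow(H, 2)) (Function('m')(H, z) = Add(Mul(H, H), 2) = Add(Pow(H, 2), 2) = Add(2, Pow(H, 2)))
Mul(Function('m')(9, -3), -10) = Mul(Add(2, Pow(9, 2)), -10) = Mul(Add(2, 81), -10) = Mul(83, -10) = -830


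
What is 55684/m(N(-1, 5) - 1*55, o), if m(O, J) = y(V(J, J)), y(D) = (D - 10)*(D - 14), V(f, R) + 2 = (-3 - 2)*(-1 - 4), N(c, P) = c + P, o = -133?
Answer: 55684/117 ≈ 475.93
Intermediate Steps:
N(c, P) = P + c
V(f, R) = 23 (V(f, R) = -2 + (-3 - 2)*(-1 - 4) = -2 - 5*(-5) = -2 + 25 = 23)
y(D) = (-14 + D)*(-10 + D) (y(D) = (-10 + D)*(-14 + D) = (-14 + D)*(-10 + D))
m(O, J) = 117 (m(O, J) = 140 + 23² - 24*23 = 140 + 529 - 552 = 117)
55684/m(N(-1, 5) - 1*55, o) = 55684/117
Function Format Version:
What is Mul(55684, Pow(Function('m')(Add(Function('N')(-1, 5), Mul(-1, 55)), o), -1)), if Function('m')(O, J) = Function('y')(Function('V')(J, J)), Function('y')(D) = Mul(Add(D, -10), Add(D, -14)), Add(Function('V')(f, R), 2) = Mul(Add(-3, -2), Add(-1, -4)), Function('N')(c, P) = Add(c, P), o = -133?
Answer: Rational(55684, 117) ≈ 475.93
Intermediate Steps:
Function('N')(c, P) = Add(P, c)
Function('V')(f, R) = 23 (Function('V')(f, R) = Add(-2, Mul(Add(-3, -2), Add(-1, -4))) = Add(-2, Mul(-5, -5)) = Add(-2, 25) = 23)
Function('y')(D) = Mul(Add(-14, D), Add(-10, D)) (Function('y')(D) = Mul(Add(-10, D), Add(-14, D)) = Mul(Add(-14, D), Add(-10, D)))
Function('m')(O, J) = 117 (Function('m')(O, J) = Add(140, Pow(23, 2), Mul(-24, 23)) = Add(140, 529, -552) = 117)
Mul(55684, Pow(Function('m')(Add(Function('N')(-1, 5), Mul(-1, 55)), o), -1)) = Mul(55684, Pow(117, -1)) = Mul(55684, Rational(1, 117)) = Rational(55684, 117)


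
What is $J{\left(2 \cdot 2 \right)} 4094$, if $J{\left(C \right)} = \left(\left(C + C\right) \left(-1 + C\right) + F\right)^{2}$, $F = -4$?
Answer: $1637600$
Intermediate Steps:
$J{\left(C \right)} = \left(-4 + 2 C \left(-1 + C\right)\right)^{2}$ ($J{\left(C \right)} = \left(\left(C + C\right) \left(-1 + C\right) - 4\right)^{2} = \left(2 C \left(-1 + C\right) - 4\right)^{2} = \left(-4 + 2 C \left(-1 + C\right)\right)^{2}$)
$J{\left(2 \cdot 2 \right)} 4094 = 4 \left(2 + 2 \cdot 2 - \left(2 \cdot 2\right)^{2}\right)^{2} \cdot 4094 = 4 \left(2 + 4 - 4^{2}\right)^{2} \cdot 4094 = 4 \left(2 + 4 - 16\right)^{2} \cdot 4094 = 4 \left(-10\right)^{2} \cdot 4094 = 4 \cdot 100 \cdot 4094 = 400 \cdot 4094 = 1637600$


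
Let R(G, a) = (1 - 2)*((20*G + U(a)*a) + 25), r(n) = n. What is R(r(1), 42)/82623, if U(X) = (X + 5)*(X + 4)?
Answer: -30283/27541 ≈ -1.0996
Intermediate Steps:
U(X) = (4 + X)*(5 + X) (U(X) = (5 + X)*(4 + X) = (4 + X)*(5 + X))
R(G, a) = -25 - 20*G - a*(20 + a**2 + 9*a) (R(G, a) = (1 - 2)*((20*G + (20 + a**2 + 9*a)*a) + 25) = -((20*G + a*(20 + a**2 + 9*a)) + 25) = -(25 + 20*G + a*(20 + a**2 + 9*a)) = -25 - 20*G - a*(20 + a**2 + 9*a))
R(r(1), 42)/82623 = (-25 - 20*1 - 1*42*(20 + 42**2 + 9*42))/82623 = (-25 - 20 - 1*42*(20 + 1764 + 378))*(1/82623) = (-25 - 20 - 1*42*2162)*(1/82623) = (-25 - 20 - 90804)*(1/82623) = -90849*1/82623 = -30283/27541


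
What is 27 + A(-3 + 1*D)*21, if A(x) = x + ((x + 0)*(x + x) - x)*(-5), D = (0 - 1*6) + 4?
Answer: -5853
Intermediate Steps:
D = -2 (D = (0 - 6) + 4 = -6 + 4 = -2)
A(x) = -10*x² + 6*x (A(x) = x + (x*(2*x) - x)*(-5) = x + (2*x² - x)*(-5) = x + (-x + 2*x²)*(-5) = x + (-10*x² + 5*x) = -10*x² + 6*x)
27 + A(-3 + 1*D)*21 = 27 + (2*(-3 + 1*(-2))*(3 - 5*(-3 + 1*(-2))))*21 = 27 + (2*(-3 - 2)*(3 - 5*(-3 - 2)))*21 = 27 + (2*(-5)*(3 - 5*(-5)))*21 = 27 + (2*(-5)*(3 + 25))*21 = 27 + (2*(-5)*28)*21 = 27 - 280*21 = 27 - 5880 = -5853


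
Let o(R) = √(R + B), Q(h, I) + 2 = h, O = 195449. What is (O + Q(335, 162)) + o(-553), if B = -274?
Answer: 195782 + I*√827 ≈ 1.9578e+5 + 28.758*I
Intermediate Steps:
Q(h, I) = -2 + h
o(R) = √(-274 + R) (o(R) = √(R - 274) = √(-274 + R))
(O + Q(335, 162)) + o(-553) = (195449 + (-2 + 335)) + √(-274 - 553) = (195449 + 333) + √(-827) = 195782 + I*√827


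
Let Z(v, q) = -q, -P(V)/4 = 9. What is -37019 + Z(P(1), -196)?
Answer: -36823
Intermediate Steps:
P(V) = -36 (P(V) = -4*9 = -36)
-37019 + Z(P(1), -196) = -37019 - 1*(-196) = -37019 + 196 = -36823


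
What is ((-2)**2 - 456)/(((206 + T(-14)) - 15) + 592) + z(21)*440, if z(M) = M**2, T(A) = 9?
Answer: 38419807/198 ≈ 1.9404e+5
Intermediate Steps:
((-2)**2 - 456)/(((206 + T(-14)) - 15) + 592) + z(21)*440 = ((-2)**2 - 456)/(((206 + 9) - 15) + 592) + 21**2*440 = (4 - 456)/((215 - 15) + 592) + 441*440 = -452/(200 + 592) + 194040 = -452/792 + 194040 = -452*1/792 + 194040 = -113/198 + 194040 = 38419807/198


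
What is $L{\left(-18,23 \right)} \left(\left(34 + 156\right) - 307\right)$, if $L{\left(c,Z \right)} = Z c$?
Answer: $48438$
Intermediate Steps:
$L{\left(-18,23 \right)} \left(\left(34 + 156\right) - 307\right) = 23 \left(-18\right) \left(\left(34 + 156\right) - 307\right) = - 414 \left(190 - 307\right) = \left(-414\right) \left(-117\right) = 48438$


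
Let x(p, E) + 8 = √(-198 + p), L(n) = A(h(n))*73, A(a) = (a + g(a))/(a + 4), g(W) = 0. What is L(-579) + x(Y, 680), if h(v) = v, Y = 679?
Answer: 37667/575 + √481 ≈ 87.440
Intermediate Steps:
A(a) = a/(4 + a) (A(a) = (a + 0)/(a + 4) = a/(4 + a))
L(n) = 73*n/(4 + n) (L(n) = (n/(4 + n))*73 = 73*n/(4 + n))
x(p, E) = -8 + √(-198 + p)
L(-579) + x(Y, 680) = 73*(-579)/(4 - 579) + (-8 + √(-198 + 679)) = 73*(-579)/(-575) + (-8 + √481) = 73*(-579)*(-1/575) + (-8 + √481) = 42267/575 + (-8 + √481) = 37667/575 + √481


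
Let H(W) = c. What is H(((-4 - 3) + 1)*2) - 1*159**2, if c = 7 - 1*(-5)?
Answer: -25269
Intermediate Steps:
c = 12 (c = 7 + 5 = 12)
H(W) = 12
H(((-4 - 3) + 1)*2) - 1*159**2 = 12 - 1*159**2 = 12 - 1*25281 = 12 - 25281 = -25269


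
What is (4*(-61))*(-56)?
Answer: 13664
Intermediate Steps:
(4*(-61))*(-56) = -244*(-56) = 13664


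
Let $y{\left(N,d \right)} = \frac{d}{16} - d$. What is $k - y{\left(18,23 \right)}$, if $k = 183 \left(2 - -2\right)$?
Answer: $\frac{12057}{16} \approx 753.56$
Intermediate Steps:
$k = 732$ ($k = 183 \left(2 + 2\right) = 183 \cdot 4 = 732$)
$y{\left(N,d \right)} = - \frac{15 d}{16}$ ($y{\left(N,d \right)} = d \frac{1}{16} - d = \frac{d}{16} - d = - \frac{15 d}{16}$)
$k - y{\left(18,23 \right)} = 732 - \left(- \frac{15}{16}\right) 23 = 732 - - \frac{345}{16} = 732 + \frac{345}{16} = \frac{12057}{16}$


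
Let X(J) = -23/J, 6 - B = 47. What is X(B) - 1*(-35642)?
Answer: 1461345/41 ≈ 35643.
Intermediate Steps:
B = -41 (B = 6 - 1*47 = 6 - 47 = -41)
X(B) - 1*(-35642) = -23/(-41) - 1*(-35642) = -23*(-1/41) + 35642 = 23/41 + 35642 = 1461345/41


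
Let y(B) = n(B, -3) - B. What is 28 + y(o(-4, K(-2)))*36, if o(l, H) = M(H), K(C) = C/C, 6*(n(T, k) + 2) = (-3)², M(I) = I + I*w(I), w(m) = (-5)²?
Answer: -926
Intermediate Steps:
w(m) = 25
M(I) = 26*I (M(I) = I + I*25 = I + 25*I = 26*I)
n(T, k) = -½ (n(T, k) = -2 + (⅙)*(-3)² = -2 + (⅙)*9 = -2 + 3/2 = -½)
K(C) = 1
o(l, H) = 26*H
y(B) = -½ - B
28 + y(o(-4, K(-2)))*36 = 28 + (-½ - 26)*36 = 28 - 53/2*36 = 28 - 954 = -926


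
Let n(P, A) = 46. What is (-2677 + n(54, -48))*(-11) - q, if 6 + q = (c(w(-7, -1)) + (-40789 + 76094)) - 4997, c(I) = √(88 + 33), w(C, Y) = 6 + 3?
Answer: -1372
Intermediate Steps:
w(C, Y) = 9
c(I) = 11 (c(I) = √121 = 11)
q = 30313 (q = -6 + ((11 + (-40789 + 76094)) - 4997) = -6 + ((11 + 35305) - 4997) = -6 + (35316 - 4997) = -6 + 30319 = 30313)
(-2677 + n(54, -48))*(-11) - q = (-2677 + 46)*(-11) - 1*30313 = -2631*(-11) - 30313 = 28941 - 30313 = -1372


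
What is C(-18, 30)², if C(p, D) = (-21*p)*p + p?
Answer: 46539684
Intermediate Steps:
C(p, D) = p - 21*p² (C(p, D) = -21*p² + p = p - 21*p²)
C(-18, 30)² = (-18*(1 - 21*(-18)))² = (-18*(1 + 378))² = (-18*379)² = (-6822)² = 46539684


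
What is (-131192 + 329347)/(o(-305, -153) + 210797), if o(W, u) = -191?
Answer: 198155/210606 ≈ 0.94088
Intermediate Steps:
(-131192 + 329347)/(o(-305, -153) + 210797) = (-131192 + 329347)/(-191 + 210797) = 198155/210606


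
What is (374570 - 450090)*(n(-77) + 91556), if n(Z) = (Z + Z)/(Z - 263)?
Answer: -117543836544/17 ≈ -6.9143e+9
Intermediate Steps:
n(Z) = 2*Z/(-263 + Z) (n(Z) = (2*Z)/(-263 + Z) = 2*Z/(-263 + Z))
(374570 - 450090)*(n(-77) + 91556) = (374570 - 450090)*(2*(-77)/(-263 - 77) + 91556) = -75520*(2*(-77)/(-340) + 91556) = -75520*(2*(-77)*(-1/340) + 91556) = -75520*(77/170 + 91556) = -75520*15564597/170 = -117543836544/17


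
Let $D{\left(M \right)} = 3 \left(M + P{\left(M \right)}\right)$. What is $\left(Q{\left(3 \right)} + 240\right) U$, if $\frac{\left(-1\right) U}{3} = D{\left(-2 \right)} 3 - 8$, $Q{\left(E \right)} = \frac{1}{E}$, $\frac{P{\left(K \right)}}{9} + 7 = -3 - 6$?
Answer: $953162$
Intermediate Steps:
$P{\left(K \right)} = -144$ ($P{\left(K \right)} = -63 + 9 \left(-3 - 6\right) = -63 + 9 \left(-9\right) = -63 - 81 = -144$)
$D{\left(M \right)} = -432 + 3 M$ ($D{\left(M \right)} = 3 \left(M - 144\right) = 3 \left(-144 + M\right) = -432 + 3 M$)
$U = 3966$ ($U = - 3 \left(\left(-432 + 3 \left(-2\right)\right) 3 - 8\right) = - 3 \left(\left(-432 - 6\right) 3 - 8\right) = - 3 \left(\left(-438\right) 3 - 8\right) = - 3 \left(-1314 - 8\right) = \left(-3\right) \left(-1322\right) = 3966$)
$\left(Q{\left(3 \right)} + 240\right) U = \left(\frac{1}{3} + 240\right) 3966 = \frac{721}{3} \cdot 3966 = 953162$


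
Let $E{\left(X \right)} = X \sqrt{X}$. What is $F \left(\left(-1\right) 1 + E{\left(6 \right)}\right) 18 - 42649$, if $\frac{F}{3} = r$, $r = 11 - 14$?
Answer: $-42487 - 972 \sqrt{6} \approx -44868.0$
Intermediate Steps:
$r = -3$
$E{\left(X \right)} = X^{\frac{3}{2}}$
$F = -9$ ($F = 3 \left(-3\right) = -9$)
$F \left(\left(-1\right) 1 + E{\left(6 \right)}\right) 18 - 42649 = - 9 \left(\left(-1\right) 1 + 6^{\frac{3}{2}}\right) 18 - 42649 = - 9 \left(-1 + 6 \sqrt{6}\right) 18 - 42649 = \left(9 - 54 \sqrt{6}\right) 18 - 42649 = \left(162 - 972 \sqrt{6}\right) - 42649 = -42487 - 972 \sqrt{6}$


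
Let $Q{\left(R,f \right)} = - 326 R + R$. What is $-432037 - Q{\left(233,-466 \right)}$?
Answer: $-356312$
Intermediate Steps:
$Q{\left(R,f \right)} = - 325 R$
$-432037 - Q{\left(233,-466 \right)} = -432037 - \left(-325\right) 233 = -432037 - -75725 = -432037 + 75725 = -356312$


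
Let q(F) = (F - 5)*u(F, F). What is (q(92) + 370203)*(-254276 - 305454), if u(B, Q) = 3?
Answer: -207359814720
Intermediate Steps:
q(F) = -15 + 3*F (q(F) = (F - 5)*3 = (-5 + F)*3 = -15 + 3*F)
(q(92) + 370203)*(-254276 - 305454) = ((-15 + 3*92) + 370203)*(-254276 - 305454) = ((-15 + 276) + 370203)*(-559730) = (261 + 370203)*(-559730) = 370464*(-559730) = -207359814720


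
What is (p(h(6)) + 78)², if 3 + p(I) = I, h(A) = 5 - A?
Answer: 5476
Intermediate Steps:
p(I) = -3 + I
(p(h(6)) + 78)² = ((-3 + (5 - 1*6)) + 78)² = ((-3 + (5 - 6)) + 78)² = ((-3 - 1) + 78)² = (-4 + 78)² = 74² = 5476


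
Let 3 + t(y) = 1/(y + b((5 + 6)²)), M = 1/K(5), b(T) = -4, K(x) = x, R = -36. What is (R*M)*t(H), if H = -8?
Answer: 111/5 ≈ 22.200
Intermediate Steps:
M = ⅕ (M = 1/5 = ⅕ ≈ 0.20000)
t(y) = -3 + 1/(-4 + y) (t(y) = -3 + 1/(y - 4) = -3 + 1/(-4 + y))
(R*M)*t(H) = (-36*⅕)*((13 - 3*(-8))/(-4 - 8)) = -36*(13 + 24)/(5*(-12)) = -(-3)*37/5 = -36/5*(-37/12) = 111/5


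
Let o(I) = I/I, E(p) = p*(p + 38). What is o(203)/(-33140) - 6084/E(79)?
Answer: -1723359/2618060 ≈ -0.65826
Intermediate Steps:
E(p) = p*(38 + p)
o(I) = 1
o(203)/(-33140) - 6084/E(79) = 1/(-33140) - 6084*1/(79*(38 + 79)) = 1*(-1/33140) - 6084/(79*117) = -1/33140 - 6084/9243 = -1/33140 - 6084*1/9243 = -1/33140 - 52/79 = -1723359/2618060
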